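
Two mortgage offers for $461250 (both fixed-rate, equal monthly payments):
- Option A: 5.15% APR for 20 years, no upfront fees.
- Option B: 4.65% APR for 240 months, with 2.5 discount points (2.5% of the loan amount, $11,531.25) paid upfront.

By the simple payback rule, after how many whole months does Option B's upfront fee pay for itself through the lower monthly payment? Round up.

91 months

Option A: at 5.15% the monthly rate is 0.0042917, so the payment is 461,250 × 0.0042917 / (1 − 1.0042917^−240) = $3,082.40.
Option B: at 4.65% the monthly rate is 0.0038750, so the payment is 461,250 × 0.0038750 / (1 − 1.0038750^−240) = $2,955.57.
Monthly savings = $3,082.40 − $2,955.57 = $126.83.
Break-even = $11,531.25 / $126.83 = 90.92 → 91 months.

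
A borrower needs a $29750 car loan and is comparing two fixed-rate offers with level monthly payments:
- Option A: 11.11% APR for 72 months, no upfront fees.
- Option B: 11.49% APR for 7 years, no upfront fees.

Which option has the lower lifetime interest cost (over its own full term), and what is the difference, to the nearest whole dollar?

Option A: monthly rate = 11.11%/12 = 0.0092583; payment = 29,750 × 0.0092583 / (1 − (1+0.0092583)^−72) = $567.94.
Total interest on Option A = 72 × $567.94 − $29,750 = $11,141.68.
Option B: monthly rate = 11.49%/12 = 0.0095750; payment = 29,750 × 0.0095750 / (1 − (1+0.0095750)^−84) = $517.09.
Total interest on Option B = 84 × $517.09 − $29,750 = $13,685.56.
Option A is lower by $2,543.88.

Option A by $2,544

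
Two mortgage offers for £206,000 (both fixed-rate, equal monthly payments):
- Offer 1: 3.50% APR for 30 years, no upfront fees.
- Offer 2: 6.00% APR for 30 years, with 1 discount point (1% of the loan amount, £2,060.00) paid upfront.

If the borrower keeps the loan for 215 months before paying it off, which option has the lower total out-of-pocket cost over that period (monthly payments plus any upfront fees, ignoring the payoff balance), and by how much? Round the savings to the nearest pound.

Offer 1 by £68,719

Offer 1: at 3.50% the monthly rate is 0.0029167, so the payment is 206,000 × 0.0029167 / (1 − 1.0029167^−360) = £925.03.
Offer 2: at 6.00% the monthly rate is 0.0050000, so the payment is 206,000 × 0.0050000 / (1 − 1.0050000^−360) = £1,235.07.
Over 215 months: Offer 1 costs 215 × £925.03 = £198,881.45; Offer 2 costs 215 × £1,235.07 + £2,060.00 = £267,600.05.
Offer 1 is cheaper by £267,600.05 − £198,881.45 = £68,718.60.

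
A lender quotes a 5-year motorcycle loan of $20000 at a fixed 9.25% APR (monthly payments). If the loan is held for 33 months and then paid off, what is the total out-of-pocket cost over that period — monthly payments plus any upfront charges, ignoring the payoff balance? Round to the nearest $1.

$13,781

Monthly rate = 9.25%/12 = 0.0077083; payment = 20,000 × 0.0077083 / (1 − (1+0.0077083)^−60) = $417.60.
Total outlay = 33 × $417.60 = $13,780.80.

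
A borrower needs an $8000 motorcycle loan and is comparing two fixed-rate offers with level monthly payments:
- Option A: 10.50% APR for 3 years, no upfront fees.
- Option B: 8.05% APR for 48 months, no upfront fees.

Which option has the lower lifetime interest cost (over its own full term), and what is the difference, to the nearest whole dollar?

Option A by $23

Option A: at 10.50% the monthly rate is 0.0087500, so the payment is 8,000 × 0.0087500 / (1 − 1.0087500^−36) = $260.02.
Total interest on Option A = 36 × $260.02 − $8,000 = $1,360.72.
Option B: monthly rate = 8.05%/12 = 0.0067083; payment = 8,000 × 0.0067083 / (1 − (1+0.0067083)^−48) = $195.49.
Total interest on Option B = 48 × $195.49 − $8,000 = $1,383.52.
Option A is lower by $22.80.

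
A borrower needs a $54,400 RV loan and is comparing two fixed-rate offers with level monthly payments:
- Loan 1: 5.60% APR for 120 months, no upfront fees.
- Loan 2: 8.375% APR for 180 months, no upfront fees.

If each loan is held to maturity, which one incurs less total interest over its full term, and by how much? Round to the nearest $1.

Loan 1 by $24,540

Loan 1: monthly rate = 5.6%/12 = 0.0046667; payment = 54,400 × 0.0046667 / (1 − (1+0.0046667)^−120) = $593.08.
Total interest on Loan 1 = 120 × $593.08 − $54,400 = $16,769.60.
Loan 2: at 8.375% the monthly rate is 0.0069792, so the payment is 54,400 × 0.0069792 / (1 − 1.0069792^−180) = $531.72.
Total interest on Loan 2 = 180 × $531.72 − $54,400 = $41,309.60.
Loan 1 is lower by $24,540.00.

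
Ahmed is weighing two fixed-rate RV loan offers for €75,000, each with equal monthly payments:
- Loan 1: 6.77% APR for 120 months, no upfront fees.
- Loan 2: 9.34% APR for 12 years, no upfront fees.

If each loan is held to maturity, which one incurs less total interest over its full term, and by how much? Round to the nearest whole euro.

Loan 1: monthly rate = 6.77%/12 = 0.0056417; payment = 75,000 × 0.0056417 / (1 − (1+0.0056417)^−120) = €861.95.
Total interest on Loan 1 = 120 × €861.95 − €75,000 = €28,434.00.
Loan 2: at 9.34% the monthly rate is 0.0077833, so the payment is 75,000 × 0.0077833 / (1 − 1.0077833^−144) = €867.95.
Total interest on Loan 2 = 144 × €867.95 − €75,000 = €49,984.80.
Loan 1 is lower by €21,550.80.

Loan 1 by €21,551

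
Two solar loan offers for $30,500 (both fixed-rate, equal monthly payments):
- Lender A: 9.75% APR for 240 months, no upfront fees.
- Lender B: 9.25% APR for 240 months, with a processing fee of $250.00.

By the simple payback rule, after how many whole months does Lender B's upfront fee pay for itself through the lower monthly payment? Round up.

Lender A: monthly rate = 9.75%/12 = 0.0081250; payment = 30,500 × 0.0081250 / (1 − (1+0.0081250)^−240) = $289.30.
Lender B: at 9.25% the monthly rate is 0.0077083, so the payment is 30,500 × 0.0077083 / (1 − 1.0077083^−240) = $279.34.
Monthly savings = $289.30 − $279.34 = $9.96.
Break-even = $250.00 / $9.96 = 25.10 → 26 months.

26 months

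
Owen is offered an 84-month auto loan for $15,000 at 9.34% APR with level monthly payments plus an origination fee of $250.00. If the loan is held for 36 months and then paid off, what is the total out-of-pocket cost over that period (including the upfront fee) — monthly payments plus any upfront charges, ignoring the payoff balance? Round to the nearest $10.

$9,030

At 9.34% the monthly rate is 0.0077833, so the payment is 15,000 × 0.0077833 / (1 − 1.0077833^−84) = $243.93.
Total outlay = 36 × $243.93 + $250.00 = $9,031.48.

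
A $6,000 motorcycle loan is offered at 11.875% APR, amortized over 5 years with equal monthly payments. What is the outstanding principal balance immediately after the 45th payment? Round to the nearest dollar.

$1,847

With monthly rate i = 11.875%/12 = 0.0098958, the balance after k of n payments is P · [(1+i)^n − (1+i)^k] / [(1+i)^n − 1].
(1+0.0098958)^60 = 1.80548890 and (1+0.0098958)^45 = 1.55756478, so the balance is 6,000 × (1.80548890 − 1.55756478) / (1.80548890 − 1) = $1,846.76.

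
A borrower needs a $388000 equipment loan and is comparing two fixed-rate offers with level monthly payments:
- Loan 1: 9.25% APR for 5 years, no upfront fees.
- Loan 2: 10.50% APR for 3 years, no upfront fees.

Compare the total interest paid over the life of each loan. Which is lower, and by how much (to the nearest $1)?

Loan 1: monthly rate = 9.25%/12 = 0.0077083; payment = 388,000 × 0.0077083 / (1 − (1+0.0077083)^−60) = $8,101.40.
Total interest on Loan 1 = 60 × $8,101.40 − $388,000 = $98,084.00.
Loan 2: monthly rate = 10.5%/12 = 0.0087500; payment = 388,000 × 0.0087500 / (1 − (1+0.0087500)^−36) = $12,610.95.
Total interest on Loan 2 = 36 × $12,610.95 − $388,000 = $65,994.20.
Loan 2 is lower by $32,089.80.

Loan 2 by $32,090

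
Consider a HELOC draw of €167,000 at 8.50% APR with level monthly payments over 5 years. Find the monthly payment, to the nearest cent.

€3,426.26

Monthly rate = 8.5%/12 = 0.0070833; payment = 167,000 × 0.0070833 / (1 − (1+0.0070833)^−60) = €3,426.26.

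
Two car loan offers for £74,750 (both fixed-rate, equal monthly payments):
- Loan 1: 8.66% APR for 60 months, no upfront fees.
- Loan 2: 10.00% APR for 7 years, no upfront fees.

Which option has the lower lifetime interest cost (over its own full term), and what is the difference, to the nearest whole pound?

Loan 1: at 8.66% the monthly rate is 0.0072167, so the payment is 74,750 × 0.0072167 / (1 − 1.0072167^−60) = £1,539.38.
Total interest on Loan 1 = 60 × £1,539.38 − £74,750 = £17,612.80.
Loan 2: at 10.00% the monthly rate is 0.0083333, so the payment is 74,750 × 0.0083333 / (1 − 1.0083333^−84) = £1,240.94.
Total interest on Loan 2 = 84 × £1,240.94 − £74,750 = £29,488.96.
Loan 1 is lower by £11,876.16.

Loan 1 by £11,876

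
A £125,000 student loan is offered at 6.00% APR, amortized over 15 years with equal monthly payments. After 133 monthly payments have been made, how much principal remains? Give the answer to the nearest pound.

£44,084

With monthly rate i = 6%/12 = 0.0050000, the balance after k of n payments is P · [(1+i)^n − (1+i)^k] / [(1+i)^n − 1].
(1+0.0050000)^180 = 2.45409356 and (1+0.0050000)^133 = 1.94127121, so the balance is 125,000 × (2.45409356 − 1.94127121) / (2.45409356 − 1) = £44,084.37.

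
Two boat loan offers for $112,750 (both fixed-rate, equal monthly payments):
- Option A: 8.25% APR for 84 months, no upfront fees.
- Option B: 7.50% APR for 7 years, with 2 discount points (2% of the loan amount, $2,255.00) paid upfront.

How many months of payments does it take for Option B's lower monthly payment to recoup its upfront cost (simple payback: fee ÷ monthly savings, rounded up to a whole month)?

54 months

Option A: monthly rate = 8.25%/12 = 0.0068750; payment = 112,750 × 0.0068750 / (1 − (1+0.0068750)^−84) = $1,771.42.
Option B: at 7.50% the monthly rate is 0.0062500, so the payment is 112,750 × 0.0062500 / (1 − 1.0062500^−84) = $1,729.39.
Monthly savings = $1,771.42 − $1,729.39 = $42.03.
Break-even = $2,255.00 / $42.03 = 53.65 → 54 months.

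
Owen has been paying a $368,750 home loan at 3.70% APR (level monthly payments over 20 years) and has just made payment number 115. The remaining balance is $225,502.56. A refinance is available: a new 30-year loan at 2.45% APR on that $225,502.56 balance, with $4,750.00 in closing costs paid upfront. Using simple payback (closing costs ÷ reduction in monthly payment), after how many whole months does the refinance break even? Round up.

Current payment = 368,750 × 3.7%/12 / (1 − (1+0.0030833)^−240) = $2,176.69.
Refinanced payment = 225,502.56 × 0.0020417 / (1 − (1+0.0020417)^−360) = $885.16.
Monthly savings = $2,176.69 − $885.16 = $1,291.53.
Break-even = $4,750.00 / $1,291.53 = 3.68 → 4 months.

4 months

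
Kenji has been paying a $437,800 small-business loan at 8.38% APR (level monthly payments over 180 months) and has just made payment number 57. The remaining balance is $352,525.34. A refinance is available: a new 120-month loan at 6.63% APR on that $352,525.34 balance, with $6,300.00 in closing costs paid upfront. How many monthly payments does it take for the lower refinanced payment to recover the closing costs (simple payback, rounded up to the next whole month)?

25 months

Current payment = 437,800 × 8.38%/12 / (1 − (1+0.0069833)^−180) = $4,280.45.
Refinanced payment = 352,525.34 × 0.0055250 / (1 − (1+0.0055250)^−120) = $4,026.21.
Monthly savings = $4,280.45 − $4,026.21 = $254.24.
Break-even = $6,300.00 / $254.24 = 24.78 → 25 months.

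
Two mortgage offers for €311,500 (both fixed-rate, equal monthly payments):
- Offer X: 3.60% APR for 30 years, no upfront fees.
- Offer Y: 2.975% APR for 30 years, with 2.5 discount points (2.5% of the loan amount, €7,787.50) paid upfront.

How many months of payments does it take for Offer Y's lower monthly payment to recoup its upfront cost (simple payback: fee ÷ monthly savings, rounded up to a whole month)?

73 months

Offer X: monthly rate = 3.6%/12 = 0.0030000; payment = 311,500 × 0.0030000 / (1 − (1+0.0030000)^−360) = €1,416.22.
Offer Y: monthly rate = 2.975%/12 = 0.0024792; payment = 311,500 × 0.0024792 / (1 − (1+0.0024792)^−360) = €1,309.10.
Monthly savings = €1,416.22 − €1,309.10 = €107.12.
Break-even = €7,787.50 / €107.12 = 72.70 → 73 months.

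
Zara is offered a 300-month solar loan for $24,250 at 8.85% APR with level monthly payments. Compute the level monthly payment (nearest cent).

$201.02

At 8.85% the monthly rate is 0.0073750, so the payment is 24,250 × 0.0073750 / (1 − 1.0073750^−300) = $201.02.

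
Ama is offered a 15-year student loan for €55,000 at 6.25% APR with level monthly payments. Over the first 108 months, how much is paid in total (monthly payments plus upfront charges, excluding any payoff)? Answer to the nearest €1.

€50,931

At 6.25% the monthly rate is 0.0052083, so the payment is 55,000 × 0.0052083 / (1 − 1.0052083^−180) = €471.58.
Total outlay = 108 × €471.58 = €50,930.64.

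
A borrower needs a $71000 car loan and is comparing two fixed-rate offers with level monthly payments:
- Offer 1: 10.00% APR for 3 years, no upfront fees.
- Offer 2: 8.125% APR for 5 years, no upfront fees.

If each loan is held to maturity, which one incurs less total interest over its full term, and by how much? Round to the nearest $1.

Offer 1: at 10.00% the monthly rate is 0.0083333, so the payment is 71,000 × 0.0083333 / (1 − 1.0083333^−36) = $2,290.97.
Total interest on Offer 1 = 36 × $2,290.97 − $71,000 = $11,474.92.
Offer 2: at 8.125% the monthly rate is 0.0067708, so the payment is 71,000 × 0.0067708 / (1 − 1.0067708^−60) = $1,443.88.
Total interest on Offer 2 = 60 × $1,443.88 − $71,000 = $15,632.80.
Offer 1 is lower by $4,157.88.

Offer 1 by $4,158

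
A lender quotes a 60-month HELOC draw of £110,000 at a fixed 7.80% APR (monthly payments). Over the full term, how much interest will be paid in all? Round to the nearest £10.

£23,190

At 7.80% the monthly rate is 0.0065000, so the payment is 110,000 × 0.0065000 / (1 − 1.0065000^−60) = £2,219.89.
Total paid = 60 × £2,219.89 = £133,193.40; interest = £133,193.40 − £110,000 = £23,193.40.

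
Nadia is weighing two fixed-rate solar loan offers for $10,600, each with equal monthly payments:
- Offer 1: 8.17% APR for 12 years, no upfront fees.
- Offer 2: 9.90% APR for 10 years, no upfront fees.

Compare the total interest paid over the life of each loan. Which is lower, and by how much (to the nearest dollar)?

Offer 1 by $74

Offer 1: at 8.17% the monthly rate is 0.0068083, so the payment is 10,600 × 0.0068083 / (1 − 1.0068083^−144) = $115.73.
Total interest on Offer 1 = 144 × $115.73 − $10,600 = $6,065.12.
Offer 2: at 9.90% the monthly rate is 0.0082500, so the payment is 10,600 × 0.0082500 / (1 − 1.0082500^−120) = $139.49.
Total interest on Offer 2 = 120 × $139.49 − $10,600 = $6,138.80.
Offer 1 is lower by $73.68.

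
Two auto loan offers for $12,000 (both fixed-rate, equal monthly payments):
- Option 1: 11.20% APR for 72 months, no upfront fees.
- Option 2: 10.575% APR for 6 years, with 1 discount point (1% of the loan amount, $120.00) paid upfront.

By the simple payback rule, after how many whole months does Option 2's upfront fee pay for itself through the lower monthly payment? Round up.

32 months

Option 1: at 11.20% the monthly rate is 0.0093333, so the payment is 12,000 × 0.0093333 / (1 − 1.0093333^−72) = $229.64.
Option 2: at 10.575% the monthly rate is 0.0088125, so the payment is 12,000 × 0.0088125 / (1 − 1.0088125^−72) = $225.81.
Monthly savings = $229.64 − $225.81 = $3.83.
Break-even = $120.00 / $3.83 = 31.33 → 32 months.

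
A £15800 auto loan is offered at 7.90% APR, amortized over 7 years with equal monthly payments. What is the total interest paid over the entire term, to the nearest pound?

At 7.90% the monthly rate is 0.0065833, so the payment is 15,800 × 0.0065833 / (1 − 1.0065833^−84) = £245.48.
Total paid = 84 × £245.48 = £20,620.32; interest = £20,620.32 − £15,800 = £4,820.32.

£4,820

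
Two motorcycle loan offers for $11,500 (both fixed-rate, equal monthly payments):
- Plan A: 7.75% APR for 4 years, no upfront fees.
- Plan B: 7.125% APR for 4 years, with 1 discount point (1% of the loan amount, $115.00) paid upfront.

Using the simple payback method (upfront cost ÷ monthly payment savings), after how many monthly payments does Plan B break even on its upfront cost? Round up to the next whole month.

Plan A: at 7.75% the monthly rate is 0.0064583, so the payment is 11,500 × 0.0064583 / (1 − 1.0064583^−48) = $279.40.
Plan B: at 7.125% the monthly rate is 0.0059375, so the payment is 11,500 × 0.0059375 / (1 − 1.0059375^−48) = $276.05.
Monthly savings = $279.40 − $276.05 = $3.35.
Break-even = $115.00 / $3.35 = 34.33 → 35 months.

35 months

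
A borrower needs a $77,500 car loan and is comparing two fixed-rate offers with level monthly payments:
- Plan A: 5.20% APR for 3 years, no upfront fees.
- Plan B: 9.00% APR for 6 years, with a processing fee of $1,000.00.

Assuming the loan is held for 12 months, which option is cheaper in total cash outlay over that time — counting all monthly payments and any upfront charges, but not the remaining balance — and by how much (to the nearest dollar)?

Plan B by $10,193

Plan A: at 5.20% the monthly rate is 0.0043333, so the payment is 77,500 × 0.0043333 / (1 − 1.0043333^−36) = $2,329.71.
Plan B: monthly rate = 9%/12 = 0.0075000; payment = 77,500 × 0.0075000 / (1 − (1+0.0075000)^−72) = $1,396.98.
Over 12 months: Plan A costs 12 × $2,329.71 = $27,956.52; Plan B costs 12 × $1,396.98 + $1,000.00 = $17,763.76.
Plan B is cheaper by $27,956.52 − $17,763.76 = $10,192.76.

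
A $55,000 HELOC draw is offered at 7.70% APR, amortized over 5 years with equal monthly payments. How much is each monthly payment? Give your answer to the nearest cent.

Monthly rate = 7.7%/12 = 0.0064167; payment = 55,000 × 0.0064167 / (1 − (1+0.0064167)^−60) = $1,107.32.

$1,107.32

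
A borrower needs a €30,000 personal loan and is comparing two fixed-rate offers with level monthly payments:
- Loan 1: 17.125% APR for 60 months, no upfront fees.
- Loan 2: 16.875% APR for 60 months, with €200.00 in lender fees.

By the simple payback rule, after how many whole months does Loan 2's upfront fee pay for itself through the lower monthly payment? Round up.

50 months

Loan 1: monthly rate = 17.125%/12 = 0.0142708; payment = 30,000 × 0.0142708 / (1 − (1+0.0142708)^−60) = €747.60.
Loan 2: at 16.875% the monthly rate is 0.0140625, so the payment is 30,000 × 0.0140625 / (1 − 1.0140625^−60) = €743.56.
Monthly savings = €747.60 − €743.56 = €4.04.
Break-even = €200.00 / €4.04 = 49.50 → 50 months.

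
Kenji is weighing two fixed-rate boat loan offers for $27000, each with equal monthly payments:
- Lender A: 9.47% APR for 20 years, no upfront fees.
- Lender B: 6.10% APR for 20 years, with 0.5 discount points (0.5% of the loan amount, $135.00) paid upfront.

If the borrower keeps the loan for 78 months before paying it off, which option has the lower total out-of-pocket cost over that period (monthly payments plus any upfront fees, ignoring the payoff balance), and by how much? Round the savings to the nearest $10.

Lender B by $4,240

Lender A: monthly rate = 9.47%/12 = 0.0078917; payment = 27,000 × 0.0078917 / (1 − (1+0.0078917)^−240) = $251.15.
Lender B: at 6.10% the monthly rate is 0.0050833, so the payment is 27,000 × 0.0050833 / (1 − 1.0050833^−240) = $195.00.
Over 78 months: Lender A costs 78 × $251.15 = $19,589.70; Lender B costs 78 × $195.00 + $135.00 = $15,345.00.
Lender B is cheaper by $19,589.70 − $15,345.00 = $4,244.70.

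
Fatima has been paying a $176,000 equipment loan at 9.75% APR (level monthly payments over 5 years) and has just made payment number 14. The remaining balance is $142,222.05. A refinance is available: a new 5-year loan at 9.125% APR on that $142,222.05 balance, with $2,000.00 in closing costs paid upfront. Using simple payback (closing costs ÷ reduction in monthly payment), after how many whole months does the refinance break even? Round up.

3 months

Current payment = 176,000 × 9.75%/12 / (1 − (1+0.0081250)^−60) = $3,717.87.
Refinanced payment = 142,222.05 × 0.0076042 / (1 − (1+0.0076042)^−60) = $2,960.93.
Monthly savings = $3,717.87 − $2,960.93 = $756.94.
Break-even = $2,000.00 / $756.94 = 2.64 → 3 months.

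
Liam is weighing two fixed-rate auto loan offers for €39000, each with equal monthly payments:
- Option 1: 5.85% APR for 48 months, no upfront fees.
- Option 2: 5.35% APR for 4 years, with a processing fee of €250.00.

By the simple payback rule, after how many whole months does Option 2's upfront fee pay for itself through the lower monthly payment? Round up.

Option 1: at 5.85% the monthly rate is 0.0048750, so the payment is 39,000 × 0.0048750 / (1 − 1.0048750^−48) = €913.24.
Option 2: at 5.35% the monthly rate is 0.0044583, so the payment is 39,000 × 0.0044583 / (1 − 1.0044583^−48) = €904.34.
Monthly savings = €913.24 − €904.34 = €8.90.
Break-even = €250.00 / €8.90 = 28.09 → 29 months.

29 months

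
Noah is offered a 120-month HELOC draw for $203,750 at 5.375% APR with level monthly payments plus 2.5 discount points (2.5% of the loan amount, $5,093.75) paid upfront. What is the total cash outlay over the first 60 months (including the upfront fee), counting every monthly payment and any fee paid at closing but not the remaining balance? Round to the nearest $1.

Monthly rate = 5.375%/12 = 0.0044792; payment = 203,750 × 0.0044792 / (1 − (1+0.0044792)^−120) = $2,198.62.
Total outlay = 60 × $2,198.62 + $5,093.75 = $137,010.95.

$137,011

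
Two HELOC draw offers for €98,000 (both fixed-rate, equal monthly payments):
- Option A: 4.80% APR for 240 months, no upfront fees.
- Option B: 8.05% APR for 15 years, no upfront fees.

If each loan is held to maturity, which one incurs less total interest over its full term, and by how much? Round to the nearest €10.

Option A: at 4.80% the monthly rate is 0.0040000, so the payment is 98,000 × 0.0040000 / (1 − 1.0040000^−240) = €635.98.
Total interest on Option A = 240 × €635.98 − €98,000 = €54,635.20.
Option B: monthly rate = 8.05%/12 = 0.0067083; payment = 98,000 × 0.0067083 / (1 − (1+0.0067083)^−180) = €939.37.
Total interest on Option B = 180 × €939.37 − €98,000 = €71,086.60.
Option A is lower by €16,451.40.

Option A by €16,450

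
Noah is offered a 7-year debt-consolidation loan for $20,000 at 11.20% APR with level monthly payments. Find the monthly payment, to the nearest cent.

$344.56

At 11.20% the monthly rate is 0.0093333, so the payment is 20,000 × 0.0093333 / (1 − 1.0093333^−84) = $344.56.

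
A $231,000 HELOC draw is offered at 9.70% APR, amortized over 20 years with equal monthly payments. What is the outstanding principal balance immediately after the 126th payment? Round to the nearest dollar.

With monthly rate i = 9.7%/12 = 0.0080833, the balance after k of n payments is P · [(1+i)^n − (1+i)^k] / [(1+i)^n − 1].
(1+0.0080833)^240 = 6.90469190 and (1+0.0080833)^126 = 2.75772375, so the balance is 231,000 × (6.90469190 − 2.75772375) / (6.90469190 − 1) = $162,235.33.

$162,235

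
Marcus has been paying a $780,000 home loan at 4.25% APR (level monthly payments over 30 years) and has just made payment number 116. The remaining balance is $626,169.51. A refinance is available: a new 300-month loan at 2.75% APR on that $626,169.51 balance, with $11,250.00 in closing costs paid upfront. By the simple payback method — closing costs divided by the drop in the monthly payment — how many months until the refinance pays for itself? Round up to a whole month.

Current payment = 780,000 × 4.25%/12 / (1 − (1+0.0035417)^−360) = $3,837.13.
Refinanced payment = 626,169.51 × 0.0022917 / (1 − (1+0.0022917)^−300) = $2,888.59.
Monthly savings = $3,837.13 − $2,888.59 = $948.54.
Break-even = $11,250.00 / $948.54 = 11.86 → 12 months.

12 months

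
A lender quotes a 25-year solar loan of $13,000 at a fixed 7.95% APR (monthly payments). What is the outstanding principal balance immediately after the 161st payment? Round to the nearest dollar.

$9,057

With monthly rate i = 7.95%/12 = 0.0066250, the balance after k of n payments is P · [(1+i)^n − (1+i)^k] / [(1+i)^n − 1].
(1+0.0066250)^300 = 7.24959308 and (1+0.0066250)^161 = 2.89535385, so the balance is 13,000 × (7.24959308 − 2.89535385) / (7.24959308 − 1) = $9,057.41.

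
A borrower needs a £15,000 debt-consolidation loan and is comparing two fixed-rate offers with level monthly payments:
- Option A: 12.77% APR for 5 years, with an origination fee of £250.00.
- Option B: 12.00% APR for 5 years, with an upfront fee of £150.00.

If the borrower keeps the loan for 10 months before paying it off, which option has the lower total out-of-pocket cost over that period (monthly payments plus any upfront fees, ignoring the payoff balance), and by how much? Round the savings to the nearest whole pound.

Option B by £159

Option A: monthly rate = 12.77%/12 = 0.0106417; payment = 15,000 × 0.0106417 / (1 − (1+0.0106417)^−60) = £339.53.
Option B: monthly rate = 12%/12 = 0.0100000; payment = 15,000 × 0.0100000 / (1 − (1+0.0100000)^−60) = £333.67.
Over 10 months: Option A costs 10 × £339.53 + £250.00 = £3,645.30; Option B costs 10 × £333.67 + £150.00 = £3,486.70.
Option B is cheaper by £3,645.30 − £3,486.70 = £158.60.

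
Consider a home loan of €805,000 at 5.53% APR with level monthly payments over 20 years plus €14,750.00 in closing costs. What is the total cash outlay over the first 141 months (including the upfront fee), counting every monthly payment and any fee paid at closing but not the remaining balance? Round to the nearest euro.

At 5.53% the monthly rate is 0.0046083, so the payment is 805,000 × 0.0046083 / (1 − 1.0046083^−240) = €5,551.14.
Total outlay = 141 × €5,551.14 + €14,750.00 = €797,460.74.

€797,461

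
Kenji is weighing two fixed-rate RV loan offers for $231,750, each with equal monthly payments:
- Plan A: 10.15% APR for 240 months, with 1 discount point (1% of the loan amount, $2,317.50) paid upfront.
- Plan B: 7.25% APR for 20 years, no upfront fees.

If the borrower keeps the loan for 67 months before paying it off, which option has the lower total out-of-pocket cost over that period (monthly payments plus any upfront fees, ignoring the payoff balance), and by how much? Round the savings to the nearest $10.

Plan B by $30,980

Plan A: monthly rate = 10.15%/12 = 0.0084583; payment = 231,750 × 0.0084583 / (1 − (1+0.0084583)^−240) = $2,259.52.
Plan B: monthly rate = 7.25%/12 = 0.0060417; payment = 231,750 × 0.0060417 / (1 − (1+0.0060417)^−240) = $1,831.70.
Over 67 months: Plan A costs 67 × $2,259.52 + $2,317.50 = $153,705.34; Plan B costs 67 × $1,831.70 = $122,723.90.
Plan B is cheaper by $153,705.34 − $122,723.90 = $30,981.44.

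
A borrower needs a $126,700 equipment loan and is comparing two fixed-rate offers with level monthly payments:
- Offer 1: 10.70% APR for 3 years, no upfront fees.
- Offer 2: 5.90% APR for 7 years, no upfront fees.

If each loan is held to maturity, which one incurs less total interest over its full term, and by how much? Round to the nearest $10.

Offer 1 by $6,290

Offer 1: at 10.70% the monthly rate is 0.0089167, so the payment is 126,700 × 0.0089167 / (1 − 1.0089167^−36) = $4,130.02.
Total interest on Offer 1 = 36 × $4,130.02 − $126,700 = $21,980.72.
Offer 2: at 5.90% the monthly rate is 0.0049167, so the payment is 126,700 × 0.0049167 / (1 − 1.0049167^−84) = $1,844.84.
Total interest on Offer 2 = 84 × $1,844.84 − $126,700 = $28,266.56.
Offer 1 is lower by $6,285.84.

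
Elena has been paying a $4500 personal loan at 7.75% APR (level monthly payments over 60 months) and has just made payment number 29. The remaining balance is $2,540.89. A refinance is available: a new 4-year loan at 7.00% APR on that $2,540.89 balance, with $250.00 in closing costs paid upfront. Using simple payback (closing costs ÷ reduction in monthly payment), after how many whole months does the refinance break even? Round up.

Current payment = 4,500 × 7.75%/12 / (1 − (1+0.0064583)^−60) = $90.71.
Refinanced payment = 2,540.89 × 0.0058333 / (1 − (1+0.0058333)^−48) = $60.84.
Monthly savings = $90.71 − $60.84 = $29.87.
Break-even = $250.00 / $29.87 = 8.37 → 9 months.

9 months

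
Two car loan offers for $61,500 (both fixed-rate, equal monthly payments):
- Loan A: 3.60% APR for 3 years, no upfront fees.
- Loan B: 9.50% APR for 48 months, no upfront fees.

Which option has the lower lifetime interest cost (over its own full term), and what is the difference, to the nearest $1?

Loan A by $9,191

Loan A: monthly rate = 3.6%/12 = 0.0030000; payment = 61,500 × 0.0030000 / (1 − (1+0.0030000)^−36) = $1,804.80.
Total interest on Loan A = 36 × $1,804.80 − $61,500 = $3,472.80.
Loan B: monthly rate = 9.5%/12 = 0.0079167; payment = 61,500 × 0.0079167 / (1 − (1+0.0079167)^−48) = $1,545.07.
Total interest on Loan B = 48 × $1,545.07 − $61,500 = $12,663.36.
Loan A is lower by $9,190.56.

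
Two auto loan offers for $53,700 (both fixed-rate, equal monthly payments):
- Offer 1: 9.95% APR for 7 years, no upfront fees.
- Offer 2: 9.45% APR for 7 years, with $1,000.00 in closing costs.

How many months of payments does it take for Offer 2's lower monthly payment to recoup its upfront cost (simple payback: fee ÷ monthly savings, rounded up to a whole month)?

73 months

Offer 1: monthly rate = 9.95%/12 = 0.0082917; payment = 53,700 × 0.0082917 / (1 − (1+0.0082917)^−84) = $890.10.
Offer 2: monthly rate = 9.45%/12 = 0.0078750; payment = 53,700 × 0.0078750 / (1 − (1+0.0078750)^−84) = $876.30.
Monthly savings = $890.10 − $876.30 = $13.80.
Break-even = $1,000.00 / $13.80 = 72.46 → 73 months.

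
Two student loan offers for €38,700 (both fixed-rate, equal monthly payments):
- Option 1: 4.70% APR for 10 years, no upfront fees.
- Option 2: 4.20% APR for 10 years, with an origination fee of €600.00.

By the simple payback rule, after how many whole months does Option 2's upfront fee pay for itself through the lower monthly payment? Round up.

Option 1: monthly rate = 4.7%/12 = 0.0039167; payment = 38,700 × 0.0039167 / (1 − (1+0.0039167)^−120) = €404.82.
Option 2: monthly rate = 4.2%/12 = 0.0035000; payment = 38,700 × 0.0035000 / (1 − (1+0.0035000)^−120) = €395.51.
Monthly savings = €404.82 − €395.51 = €9.31.
Break-even = €600.00 / €9.31 = 64.45 → 65 months.

65 months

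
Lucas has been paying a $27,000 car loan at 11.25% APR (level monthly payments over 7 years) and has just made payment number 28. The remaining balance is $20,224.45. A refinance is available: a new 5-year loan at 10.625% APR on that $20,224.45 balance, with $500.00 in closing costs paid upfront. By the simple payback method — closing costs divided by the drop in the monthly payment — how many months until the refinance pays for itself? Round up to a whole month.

17 months

Current payment = 27,000 × 11.25%/12 / (1 − (1+0.0093750)^−84) = $465.86.
Refinanced payment = 20,224.45 × 0.0088542 / (1 − (1+0.0088542)^−60) = $435.96.
Monthly savings = $465.86 − $435.96 = $29.90.
Break-even = $500.00 / $29.90 = 16.72 → 17 months.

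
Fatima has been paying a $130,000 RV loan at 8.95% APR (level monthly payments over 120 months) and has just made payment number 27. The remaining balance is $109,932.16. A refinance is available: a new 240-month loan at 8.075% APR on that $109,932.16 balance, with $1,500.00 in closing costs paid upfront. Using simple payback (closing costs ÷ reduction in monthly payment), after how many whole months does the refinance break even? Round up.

Current payment = 130,000 × 8.95%/12 / (1 − (1+0.0074583)^−120) = $1,643.27.
Refinanced payment = 109,932.16 × 0.0067292 / (1 − (1+0.0067292)^−240) = $924.65.
Monthly savings = $1,643.27 − $924.65 = $718.62.
Break-even = $1,500.00 / $718.62 = 2.09 → 3 months.

3 months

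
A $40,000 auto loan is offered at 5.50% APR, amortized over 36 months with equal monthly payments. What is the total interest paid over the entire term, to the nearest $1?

Monthly rate = 5.5%/12 = 0.0045833; payment = 40,000 × 0.0045833 / (1 − (1+0.0045833)^−36) = $1,207.84.
Total paid = 36 × $1,207.84 = $43,482.24; interest = $43,482.24 − $40,000 = $3,482.24.

$3,482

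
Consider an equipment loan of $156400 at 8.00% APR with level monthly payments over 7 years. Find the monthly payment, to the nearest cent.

$2,437.68

At 8.00% the monthly rate is 0.0066667, so the payment is 156,400 × 0.0066667 / (1 − 1.0066667^−84) = $2,437.68.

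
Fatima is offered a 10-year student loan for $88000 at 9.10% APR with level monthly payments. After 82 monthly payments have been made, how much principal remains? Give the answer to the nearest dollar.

$36,840

With monthly rate i = 9.1%/12 = 0.0075833, the balance after k of n payments is P · [(1+i)^n − (1+i)^k] / [(1+i)^n − 1].
(1+0.0075833)^120 = 2.47580830 and (1+0.0075833)^82 = 1.85797540, so the balance is 88,000 × (2.47580830 − 1.85797540) / (2.47580830 − 1) = $36,840.35.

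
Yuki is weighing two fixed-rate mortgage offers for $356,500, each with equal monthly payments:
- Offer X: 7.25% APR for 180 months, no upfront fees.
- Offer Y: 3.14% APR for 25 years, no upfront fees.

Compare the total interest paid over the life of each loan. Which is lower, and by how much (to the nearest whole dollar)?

Offer Y by $70,793

Offer X: at 7.25% the monthly rate is 0.0060417, so the payment is 356,500 × 0.0060417 / (1 − 1.0060417^−180) = $3,254.36.
Total interest on Offer X = 180 × $3,254.36 − $356,500 = $229,284.80.
Offer Y: at 3.14% the monthly rate is 0.0026167, so the payment is 356,500 × 0.0026167 / (1 − 1.0026167^−300) = $1,716.64.
Total interest on Offer Y = 300 × $1,716.64 − $356,500 = $158,492.00.
Offer Y is lower by $70,792.80.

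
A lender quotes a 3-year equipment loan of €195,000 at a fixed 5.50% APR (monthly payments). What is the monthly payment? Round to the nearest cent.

€5,888.20

At 5.50% the monthly rate is 0.0045833, so the payment is 195,000 × 0.0045833 / (1 − 1.0045833^−36) = €5,888.20.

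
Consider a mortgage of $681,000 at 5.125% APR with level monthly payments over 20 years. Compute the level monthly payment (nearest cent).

$4,541.46

At 5.125% the monthly rate is 0.0042708, so the payment is 681,000 × 0.0042708 / (1 − 1.0042708^−240) = $4,541.46.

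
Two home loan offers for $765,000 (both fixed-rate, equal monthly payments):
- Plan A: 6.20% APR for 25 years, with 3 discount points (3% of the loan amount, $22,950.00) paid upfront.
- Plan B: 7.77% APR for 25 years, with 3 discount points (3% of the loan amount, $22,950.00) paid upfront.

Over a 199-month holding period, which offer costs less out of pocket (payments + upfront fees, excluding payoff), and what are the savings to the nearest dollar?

Plan A by $152,327

Plan A: at 6.20% the monthly rate is 0.0051667, so the payment is 765,000 × 0.0051667 / (1 − 1.0051667^−300) = $5,022.85.
Plan B: at 7.77% the monthly rate is 0.0064750, so the payment is 765,000 × 0.0064750 / (1 − 1.0064750^−300) = $5,788.31.
Over 199 months: Plan A costs 199 × $5,022.85 + $22,950.00 = $1,022,497.15; Plan B costs 199 × $5,788.31 + $22,950.00 = $1,174,823.69.
Plan A is cheaper by $1,174,823.69 − $1,022,497.15 = $152,326.54.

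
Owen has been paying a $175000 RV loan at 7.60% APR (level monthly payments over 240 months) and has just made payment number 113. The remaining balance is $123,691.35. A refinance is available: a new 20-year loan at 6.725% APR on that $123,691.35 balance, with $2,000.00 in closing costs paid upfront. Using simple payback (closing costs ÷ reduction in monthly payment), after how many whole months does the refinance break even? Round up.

5 months

Current payment = 175,000 × 7.6%/12 / (1 − (1+0.0063333)^−240) = $1,420.51.
Refinanced payment = 123,691.35 × 0.0056042 / (1 − (1+0.0056042)^−240) = $938.67.
Monthly savings = $1,420.51 − $938.67 = $481.84.
Break-even = $2,000.00 / $481.84 = 4.15 → 5 months.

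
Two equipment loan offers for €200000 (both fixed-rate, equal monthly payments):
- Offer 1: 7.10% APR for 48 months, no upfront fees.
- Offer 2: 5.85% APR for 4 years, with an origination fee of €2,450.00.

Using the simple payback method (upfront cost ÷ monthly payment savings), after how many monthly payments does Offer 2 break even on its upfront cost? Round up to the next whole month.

Offer 1: monthly rate = 7.1%/12 = 0.0059167; payment = 200,000 × 0.0059167 / (1 − (1+0.0059167)^−48) = €4,798.53.
Offer 2: at 5.85% the monthly rate is 0.0048750, so the payment is 200,000 × 0.0048750 / (1 − 1.0048750^−48) = €4,683.26.
Monthly savings = €4,798.53 − €4,683.26 = €115.27.
Break-even = €2,450.00 / €115.27 = 21.25 → 22 months.

22 months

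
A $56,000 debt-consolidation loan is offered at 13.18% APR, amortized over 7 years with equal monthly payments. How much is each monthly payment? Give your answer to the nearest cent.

$1,024.24

Monthly rate = 13.18%/12 = 0.0109833; payment = 56,000 × 0.0109833 / (1 − (1+0.0109833)^−84) = $1,024.24.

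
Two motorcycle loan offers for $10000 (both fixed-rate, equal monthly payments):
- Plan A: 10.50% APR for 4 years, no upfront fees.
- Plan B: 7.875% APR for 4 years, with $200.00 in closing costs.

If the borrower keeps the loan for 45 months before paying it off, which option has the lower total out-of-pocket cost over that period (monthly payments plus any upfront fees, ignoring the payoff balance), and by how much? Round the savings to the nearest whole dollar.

Plan A: monthly rate = 10.5%/12 = 0.0087500; payment = 10,000 × 0.0087500 / (1 − (1+0.0087500)^−48) = $256.03.
Plan B: at 7.875% the monthly rate is 0.0065625, so the payment is 10,000 × 0.0065625 / (1 − 1.0065625^−48) = $243.54.
Over 45 months: Plan A costs 45 × $256.03 = $11,521.35; Plan B costs 45 × $243.54 + $200.00 = $11,159.30.
Plan B is cheaper by $11,521.35 − $11,159.30 = $362.05.

Plan B by $362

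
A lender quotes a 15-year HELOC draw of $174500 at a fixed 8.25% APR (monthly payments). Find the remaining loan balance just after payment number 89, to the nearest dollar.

$114,237

With monthly rate i = 8.25%/12 = 0.0068750, the balance after k of n payments is P · [(1+i)^n − (1+i)^k] / [(1+i)^n − 1].
(1+0.0068750)^180 = 3.43241979 and (1+0.0068750)^89 = 1.84002889, so the balance is 174,500 × (3.43241979 − 1.84002889) / (3.43241979 − 1) = $114,236.95.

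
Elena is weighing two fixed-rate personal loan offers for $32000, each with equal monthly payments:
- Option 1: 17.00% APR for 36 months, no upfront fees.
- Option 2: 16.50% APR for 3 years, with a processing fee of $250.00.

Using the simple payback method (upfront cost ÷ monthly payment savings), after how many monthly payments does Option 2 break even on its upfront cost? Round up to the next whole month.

32 months

Option 1: monthly rate = 17%/12 = 0.0141667; payment = 32,000 × 0.0141667 / (1 − (1+0.0141667)^−36) = $1,140.89.
Option 2: monthly rate = 16.5%/12 = 0.0137500; payment = 32,000 × 0.0137500 / (1 − (1+0.0137500)^−36) = $1,132.94.
Monthly savings = $1,140.89 − $1,132.94 = $7.95.
Break-even = $250.00 / $7.95 = 31.45 → 32 months.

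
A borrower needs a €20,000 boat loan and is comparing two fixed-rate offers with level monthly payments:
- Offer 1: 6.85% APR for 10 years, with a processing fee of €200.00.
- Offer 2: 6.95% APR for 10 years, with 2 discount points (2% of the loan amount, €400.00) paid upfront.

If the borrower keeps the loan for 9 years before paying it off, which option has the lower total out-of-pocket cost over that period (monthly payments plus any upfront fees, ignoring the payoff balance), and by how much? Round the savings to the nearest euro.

Offer 1: monthly rate = 6.85%/12 = 0.0057083; payment = 20,000 × 0.0057083 / (1 − (1+0.0057083)^−120) = €230.67.
Offer 2: at 6.95% the monthly rate is 0.0057917, so the payment is 20,000 × 0.0057917 / (1 − 1.0057917^−120) = €231.70.
Over 108 months: Offer 1 costs 108 × €230.67 + €200.00 = €25,112.36; Offer 2 costs 108 × €231.70 + €400.00 = €25,423.60.
Offer 1 is cheaper by €25,423.60 − €25,112.36 = €311.24.

Offer 1 by €311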